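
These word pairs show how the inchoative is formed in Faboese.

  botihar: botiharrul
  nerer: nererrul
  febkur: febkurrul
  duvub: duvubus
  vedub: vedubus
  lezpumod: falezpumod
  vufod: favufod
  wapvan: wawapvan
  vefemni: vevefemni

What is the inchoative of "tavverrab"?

tavverrabus

febkur and duvub both have last vowel 'u' yet inflect differently (febkurrul, duvubus), so the last vowel is not what conditions the rule; the final letter is.
"tavverrab" ends in -b. The stems ending in -b (duvub → duvubus, vedub → vedubus) add -us.
The other patterns: stems ending in -r double the final consonant and add -ul; stems ending in -d add the prefix fa-; stems ending in -i or -n repeat the first consonant+vowel as a prefix.
So tavverrab → tavverrabus.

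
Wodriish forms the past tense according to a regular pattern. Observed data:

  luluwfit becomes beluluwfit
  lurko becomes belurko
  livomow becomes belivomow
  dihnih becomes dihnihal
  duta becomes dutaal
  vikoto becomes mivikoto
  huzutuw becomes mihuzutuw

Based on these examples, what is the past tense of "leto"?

lurko and vikoto both end in -o yet inflect differently (belurko, mivikoto), so the final letter is not what conditions the rule; the first letter is.
"leto" begins with l-. The stems beginning with l- (luluwfit → beluluwfit, lurko → belurko, livomow → belivomow) add the prefix be-.
So leto → beleto.

beleto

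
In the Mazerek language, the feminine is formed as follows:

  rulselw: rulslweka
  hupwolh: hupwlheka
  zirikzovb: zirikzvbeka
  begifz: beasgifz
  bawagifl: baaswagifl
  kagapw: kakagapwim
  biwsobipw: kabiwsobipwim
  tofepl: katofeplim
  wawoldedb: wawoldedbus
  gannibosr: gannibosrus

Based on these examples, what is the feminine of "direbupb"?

rulselw and kagapw both end in -w yet inflect differently (rulslweka, kakagapwim), so the final letter is not what conditions the rule; the second-to-last letter is.
"direbupb" has second-to-last letter 'p'. The stems whose second-to-last letter is 'p' (kagapw → kakagapwim, biwsobipw → kabiwsobipwim, tofepl → katofeplim) add ka- … -im around the stem.
The other patterns: stems whose second-to-last letter is 'l' or 'v' delete the last vowel and add -eka; stems whose second-to-last letter is 'f' insert -as- after the first vowel; stems whose second-to-last letter is 'd' or 's' add -us.
So direbupb → kadirebupbim.

kadirebupbim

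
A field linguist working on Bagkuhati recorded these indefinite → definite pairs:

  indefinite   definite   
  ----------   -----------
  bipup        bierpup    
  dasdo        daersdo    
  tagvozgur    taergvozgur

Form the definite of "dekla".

deerkla

Every pair shown (bipup → bierpup, dasdo → daersdo, tagvozgur → taergvozgur) follows the same rule: insert -er- after the first vowel.
So dekla → deerkla.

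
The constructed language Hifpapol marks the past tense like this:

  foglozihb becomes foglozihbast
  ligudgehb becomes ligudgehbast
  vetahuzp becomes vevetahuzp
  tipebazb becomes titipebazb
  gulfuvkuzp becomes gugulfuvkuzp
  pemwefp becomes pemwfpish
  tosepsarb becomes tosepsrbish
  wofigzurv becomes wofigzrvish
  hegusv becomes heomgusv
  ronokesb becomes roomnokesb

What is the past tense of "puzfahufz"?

"puzfahufz" has second-to-last letter 'f'. The one such stem in the data (pemwefp → pemwfpish) deletes the last vowel and adds -ish (as do tosepsarb, wofigzurv), so the same rule applies.
The other patterns: stems whose second-to-last letter is 'h' add -ast; stems whose second-to-last letter is 'z' repeat the first consonant+vowel as a prefix; stems whose second-to-last letter is 's' insert -om- after the first vowel.
So puzfahufz → puzfahfzish.

puzfahfzish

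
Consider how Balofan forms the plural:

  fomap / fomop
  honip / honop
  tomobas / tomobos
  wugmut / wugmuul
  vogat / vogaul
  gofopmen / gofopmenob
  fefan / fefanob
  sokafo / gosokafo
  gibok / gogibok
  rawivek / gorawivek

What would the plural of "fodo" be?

gofodo

fomap and vogat both have last vowel 'a' yet inflect differently (fomop, vogaul), so the last vowel is not what conditions the rule; the final letter is.
"fodo" ends in -o. The one such stem in the data (sokafo → gosokafo) adds the prefix go-, so the same rule applies.
The other patterns: stems ending in -p or -s change the last vowel to 'o'; stems ending in -t drop the final letter and add -ul; stems ending in -n add -ob.
So fodo → gofodo.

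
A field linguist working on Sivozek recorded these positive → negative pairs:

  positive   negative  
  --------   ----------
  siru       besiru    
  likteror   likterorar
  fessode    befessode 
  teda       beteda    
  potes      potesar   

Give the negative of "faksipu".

potes and fessode both have last vowel 'e' yet inflect differently (potesar, befessode), so the last vowel is not what conditions the rule; whether the stem ends in a vowel or a consonant is.
"faksipu" ends in a vowel. The stems ending in a vowel (siru → besiru, fessode → befessode, teda → beteda) add the prefix be-.
So faksipu → befaksipu.

befaksipu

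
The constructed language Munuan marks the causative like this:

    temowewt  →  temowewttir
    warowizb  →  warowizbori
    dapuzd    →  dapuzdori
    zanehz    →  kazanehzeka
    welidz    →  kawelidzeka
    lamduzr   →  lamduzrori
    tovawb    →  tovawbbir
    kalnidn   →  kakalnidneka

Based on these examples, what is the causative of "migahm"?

warowizb and tovawb both end in -b yet inflect differently (warowizbori, tovawbbir), so the final letter is not what conditions the rule; the second-to-last letter is.
"migahm" has second-to-last letter 'h'. The one such stem in the data (zanehz → kazanehzeka) adds ka- … -eka around the stem, so the same rule applies.
The other patterns: stems whose second-to-last letter is 'z' add -ori; stems whose second-to-last letter is 'w' double the final consonant and add -ir.
So migahm → kamigahmeka.

kamigahmeka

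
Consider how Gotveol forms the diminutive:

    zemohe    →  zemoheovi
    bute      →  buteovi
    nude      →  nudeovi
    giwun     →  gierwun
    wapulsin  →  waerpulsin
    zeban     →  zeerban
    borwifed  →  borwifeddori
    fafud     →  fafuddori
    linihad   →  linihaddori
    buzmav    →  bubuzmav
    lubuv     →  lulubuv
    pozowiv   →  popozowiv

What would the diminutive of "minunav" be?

zemohe and borwifed both have last vowel 'e' yet inflect differently (zemoheovi, borwifeddori), so the last vowel is not what conditions the rule; the final letter is.
"minunav" ends in -v. The stems ending in -v (buzmav → bubuzmav, lubuv → lulubuv, pozowiv → popozowiv) repeat the first consonant+vowel as a prefix.
So minunav → miminunav.

miminunav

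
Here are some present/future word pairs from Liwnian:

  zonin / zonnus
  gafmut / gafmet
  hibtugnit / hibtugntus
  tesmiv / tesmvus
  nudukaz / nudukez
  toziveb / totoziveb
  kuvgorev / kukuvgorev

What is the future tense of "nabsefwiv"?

nabsefwvus

tesmiv and kuvgorev both end in -v yet inflect differently (tesmvus, kukuvgorev), so the final letter is not what conditions the rule; the last vowel is.
"nabsefwiv" has last vowel 'i'. The stems whose last vowel is 'i' (zonin → zonnus, tesmiv → tesmvus, hibtugnit → hibtugntus) delete the last vowel and add -us.
The other patterns: stems whose last vowel is 'e' repeat the first consonant+vowel as a prefix; stems whose last vowel is 'a' or 'u' change the last vowel to 'e'.
So nabsefwiv → nabsefwvus.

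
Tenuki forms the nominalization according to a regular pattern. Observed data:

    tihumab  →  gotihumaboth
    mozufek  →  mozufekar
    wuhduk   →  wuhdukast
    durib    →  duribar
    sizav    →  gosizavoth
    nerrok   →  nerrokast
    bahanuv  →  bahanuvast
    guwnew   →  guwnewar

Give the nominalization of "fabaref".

fabarefar

durib and tihumab both end in -b yet inflect differently (duribar, gotihumaboth), so the final letter is not what conditions the rule; the last vowel is.
"fabaref" has last vowel 'e'. The stems whose last vowel is 'e' (mozufek → mozufekar, guwnew → guwnewar) add -ar.
So fabaref → fabarefar.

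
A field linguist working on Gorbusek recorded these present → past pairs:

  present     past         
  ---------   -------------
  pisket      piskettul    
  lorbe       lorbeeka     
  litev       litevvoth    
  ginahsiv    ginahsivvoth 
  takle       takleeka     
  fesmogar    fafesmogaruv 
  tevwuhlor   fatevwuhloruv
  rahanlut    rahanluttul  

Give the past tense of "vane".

vaneeka

litev and pisket both have last vowel 'e' yet inflect differently (litevvoth, piskettul), so the last vowel is not what conditions the rule; the final letter is.
"vane" ends in -e. The stems ending in -e (lorbe → lorbeeka, takle → takleeka) add -eka.
So vane → vaneeka.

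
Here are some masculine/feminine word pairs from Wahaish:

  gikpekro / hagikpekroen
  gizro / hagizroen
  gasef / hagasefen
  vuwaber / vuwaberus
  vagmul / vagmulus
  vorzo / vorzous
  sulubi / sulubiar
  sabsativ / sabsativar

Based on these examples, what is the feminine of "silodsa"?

gikpekro and vorzo both end in -o yet inflect differently (hagikpekroen, vorzous), so the final letter is not what conditions the rule; the first letter is.
"silodsa" begins with s-. The stems beginning with s- (sulubi → sulubiar, sabsativ → sabsativar) add -ar.
So silodsa → silodsaar.

silodsaar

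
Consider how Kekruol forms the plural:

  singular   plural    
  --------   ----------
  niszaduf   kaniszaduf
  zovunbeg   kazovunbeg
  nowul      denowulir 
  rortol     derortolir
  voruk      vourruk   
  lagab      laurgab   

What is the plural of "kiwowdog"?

kakiwowdog

"kiwowdog" ends in -g. The one such stem in the data (zovunbeg → kazovunbeg) adds the prefix ka-, so the same rule applies.
So kiwowdog → kakiwowdog.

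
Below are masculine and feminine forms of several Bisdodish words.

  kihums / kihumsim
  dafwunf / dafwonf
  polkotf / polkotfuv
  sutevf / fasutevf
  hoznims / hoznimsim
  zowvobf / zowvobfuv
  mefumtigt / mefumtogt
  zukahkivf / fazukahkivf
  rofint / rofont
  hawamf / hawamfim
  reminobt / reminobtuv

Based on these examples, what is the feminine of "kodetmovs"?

fakodetmovs

polkotf and hawamf both end in -f yet inflect differently (polkotfuv, hawamfim), so the final letter is not what conditions the rule; the second-to-last letter is.
"kodetmovs" has second-to-last letter 'v'. The stems whose second-to-last letter is 'v' (sutevf → fasutevf, zukahkivf → fazukahkivf) add the prefix fa-.
So kodetmovs → fakodetmovs.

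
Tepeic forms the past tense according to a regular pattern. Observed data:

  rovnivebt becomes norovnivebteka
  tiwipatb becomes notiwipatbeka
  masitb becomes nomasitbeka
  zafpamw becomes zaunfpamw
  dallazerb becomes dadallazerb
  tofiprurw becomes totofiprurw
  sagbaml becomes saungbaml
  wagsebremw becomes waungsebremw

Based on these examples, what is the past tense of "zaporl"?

zazaporl

tofiprurw and zafpamw both end in -w yet inflect differently (totofiprurw, zaunfpamw), so the final letter is not what conditions the rule; the second-to-last letter is.
"zaporl" has second-to-last letter 'r'. The stems whose second-to-last letter is 'r' (dallazerb → dadallazerb, tofiprurw → totofiprurw) repeat the first consonant+vowel as a prefix.
The other patterns: stems whose second-to-last letter is 'm' insert -un- after the first vowel; stems whose second-to-last letter is 'b' or 't' add no- … -eka around the stem.
So zaporl → zazaporl.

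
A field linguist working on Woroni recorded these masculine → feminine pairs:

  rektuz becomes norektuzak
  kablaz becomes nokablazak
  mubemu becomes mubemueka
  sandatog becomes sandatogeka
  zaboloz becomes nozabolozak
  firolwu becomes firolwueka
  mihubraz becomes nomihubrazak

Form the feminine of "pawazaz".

"pawazaz" ends in -z. The stems ending in -z (mihubraz → nomihubrazak, rektuz → norektuzak, kablaz → nokablazak) add no- … -ak around the stem.
So pawazaz → nopawazazak.

nopawazazak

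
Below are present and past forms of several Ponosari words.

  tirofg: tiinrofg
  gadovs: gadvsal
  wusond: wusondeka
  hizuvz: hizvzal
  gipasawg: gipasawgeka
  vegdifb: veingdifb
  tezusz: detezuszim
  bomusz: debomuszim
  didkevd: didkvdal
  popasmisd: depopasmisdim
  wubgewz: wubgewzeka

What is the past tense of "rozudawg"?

bomusz and hizuvz both end in -z yet inflect differently (debomuszim, hizvzal), so the final letter is not what conditions the rule; the second-to-last letter is.
"rozudawg" has second-to-last letter 'w'. The stems whose second-to-last letter is 'w' (wubgewz → wubgewzeka, gipasawg → gipasawgeka) add -eka.
The other patterns: stems whose second-to-last letter is 'f' insert -in- after the first vowel; stems whose second-to-last letter is 's' add de- … -im around the stem; stems whose second-to-last letter is 'v' delete the last vowel and add -al.
So rozudawg → rozudawgeka.

rozudawgeka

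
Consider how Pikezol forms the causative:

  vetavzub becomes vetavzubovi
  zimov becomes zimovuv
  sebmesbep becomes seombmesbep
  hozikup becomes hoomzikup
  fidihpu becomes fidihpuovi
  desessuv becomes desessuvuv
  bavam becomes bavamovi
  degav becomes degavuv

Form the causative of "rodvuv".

rodvuvuv

"rodvuv" ends in -v. The stems ending in -v (zimov → zimovuv, desessuv → desessuvuv, degav → degavuv) add -uv.
The other patterns: stems ending in -p insert -om- after the first vowel; stems ending in -b, -m or -u add -ovi.
So rodvuv → rodvuvuv.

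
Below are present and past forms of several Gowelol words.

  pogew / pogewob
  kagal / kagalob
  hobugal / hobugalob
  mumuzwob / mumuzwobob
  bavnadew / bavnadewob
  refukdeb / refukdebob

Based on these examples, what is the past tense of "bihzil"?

Every pair shown (pogew → pogewob, kagal → kagalob, hobugal → hobugalob, …) follows the same rule: add -ob.
So bihzil → bihzilob.

bihzilob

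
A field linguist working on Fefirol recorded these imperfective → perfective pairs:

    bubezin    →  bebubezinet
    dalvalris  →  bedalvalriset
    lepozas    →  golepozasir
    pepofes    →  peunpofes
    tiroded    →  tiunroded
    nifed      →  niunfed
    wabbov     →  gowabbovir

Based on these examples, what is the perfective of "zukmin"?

bezukminet

dalvalris and pepofes both end in -s yet inflect differently (bedalvalriset, peunpofes), so the final letter is not what conditions the rule; the last vowel is.
"zukmin" has last vowel 'i'. The stems whose last vowel is 'i' (bubezin → bebubezinet, dalvalris → bedalvalriset) add be- … -et around the stem.
The other patterns: stems whose last vowel is 'e' insert -un- after the first vowel; stems whose last vowel is 'a' or 'o' add go- … -ir around the stem.
So zukmin → bezukminet.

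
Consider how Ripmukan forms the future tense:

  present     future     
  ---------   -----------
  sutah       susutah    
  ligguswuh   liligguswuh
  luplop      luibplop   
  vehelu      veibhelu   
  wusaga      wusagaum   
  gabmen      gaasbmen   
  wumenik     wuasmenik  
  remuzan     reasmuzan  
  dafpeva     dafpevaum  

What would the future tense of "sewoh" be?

sesewoh

ligguswuh and vehelu both have last vowel 'u' yet inflect differently (liligguswuh, veibhelu), so the last vowel is not what conditions the rule; the final letter is.
"sewoh" ends in -h. The stems ending in -h (ligguswuh → liligguswuh, sutah → susutah) repeat the first consonant+vowel as a prefix.
The other patterns: stems ending in -p or -u insert -ib- after the first vowel; stems ending in -a add -um; stems ending in -k or -n insert -as- after the first vowel.
So sewoh → sesewoh.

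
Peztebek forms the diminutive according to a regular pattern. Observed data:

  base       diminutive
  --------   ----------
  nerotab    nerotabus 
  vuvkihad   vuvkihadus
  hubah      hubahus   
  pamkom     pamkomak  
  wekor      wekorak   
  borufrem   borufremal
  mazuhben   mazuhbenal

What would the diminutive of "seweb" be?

pamkom and borufrem both end in -m yet inflect differently (pamkomak, borufremal), so the final letter is not what conditions the rule; the last vowel is.
"seweb" has last vowel 'e'. The stems whose last vowel is 'e' (borufrem → borufremal, mazuhben → mazuhbenal) add -al.
The other patterns: stems whose last vowel is 'a' add -us; stems whose last vowel is 'o' add -ak.
So seweb → sewebal.

sewebal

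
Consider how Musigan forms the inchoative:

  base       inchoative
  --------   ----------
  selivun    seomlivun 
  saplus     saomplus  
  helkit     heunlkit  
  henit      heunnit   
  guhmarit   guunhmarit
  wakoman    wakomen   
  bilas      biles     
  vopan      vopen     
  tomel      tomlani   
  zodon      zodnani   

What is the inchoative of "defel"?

deflani

"defel" has last vowel 'e'. The one such stem in the data (tomel → tomlani) deletes the last vowel and adds -ani (as does zodon), so the same rule applies.
The other patterns: stems whose last vowel is 'u' insert -om- after the first vowel; stems whose last vowel is 'i' insert -un- after the first vowel; stems whose last vowel is 'a' change the last vowel to 'e'.
So defel → deflani.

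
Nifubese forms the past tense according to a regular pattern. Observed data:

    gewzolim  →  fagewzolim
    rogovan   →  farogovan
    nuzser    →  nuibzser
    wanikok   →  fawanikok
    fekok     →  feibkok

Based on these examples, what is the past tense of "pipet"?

wanikok and fekok both end in -k yet inflect differently (fawanikok, feibkok), so the final letter is not what conditions the rule; the number of vowels is.
"pipet" has 2 vowels. The stems with 2 vowels (fekok → feibkok, nuzser → nuibzser) insert -ib- after the first vowel.
The other pattern: stems with 3 vowels add the prefix fa-.
So pipet → piibpet.

piibpet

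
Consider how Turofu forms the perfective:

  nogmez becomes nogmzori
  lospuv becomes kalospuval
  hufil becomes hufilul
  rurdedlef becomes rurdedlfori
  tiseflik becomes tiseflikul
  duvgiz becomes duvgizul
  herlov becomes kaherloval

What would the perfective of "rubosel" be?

"rubosel" has last vowel 'e'. The stems whose last vowel is 'e' (rurdedlef → rurdedlfori, nogmez → nogmzori) delete the last vowel and add -ori.
The other patterns: stems whose last vowel is 'i' add -ul; stems whose last vowel is 'o' or 'u' add ka- … -al around the stem.
So rubosel → ruboslori.

ruboslori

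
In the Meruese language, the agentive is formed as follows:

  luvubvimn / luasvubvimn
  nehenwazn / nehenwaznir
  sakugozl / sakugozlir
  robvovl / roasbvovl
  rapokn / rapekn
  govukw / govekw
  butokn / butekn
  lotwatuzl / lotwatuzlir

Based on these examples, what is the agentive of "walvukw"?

nehenwazn and butokn both end in -n yet inflect differently (nehenwaznir, butekn), so the final letter is not what conditions the rule; the second-to-last letter is.
"walvukw" has second-to-last letter 'k'. The stems whose second-to-last letter is 'k' (govukw → govekw, butokn → butekn, rapokn → rapekn) change the last vowel to 'e'.
The other patterns: stems whose second-to-last letter is 'z' add -ir; stems whose second-to-last letter is 'm' or 'v' insert -as- after the first vowel.
So walvukw → walvekw.

walvekw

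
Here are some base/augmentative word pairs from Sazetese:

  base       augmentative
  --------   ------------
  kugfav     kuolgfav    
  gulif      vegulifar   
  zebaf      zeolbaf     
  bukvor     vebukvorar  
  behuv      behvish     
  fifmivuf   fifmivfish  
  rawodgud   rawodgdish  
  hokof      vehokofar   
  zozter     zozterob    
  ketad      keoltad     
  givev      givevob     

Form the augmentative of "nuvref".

nuvrefob

"nuvref" has last vowel 'e'. The stems whose last vowel is 'e' (zozter → zozterob, givev → givevob) add -ob.
So nuvref → nuvrefob.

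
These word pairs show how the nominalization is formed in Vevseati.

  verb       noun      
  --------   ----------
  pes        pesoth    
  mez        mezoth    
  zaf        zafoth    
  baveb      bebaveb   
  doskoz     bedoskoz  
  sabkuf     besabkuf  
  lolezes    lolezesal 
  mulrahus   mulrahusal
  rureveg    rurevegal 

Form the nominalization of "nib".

mez and doskoz both end in -z yet inflect differently (mezoth, bedoskoz), so the final letter is not what conditions the rule; the number of vowels is.
"nib" has 1 vowel. The stems with 1 vowel (pes → pesoth, mez → mezoth, zaf → zafoth) add -oth.
So nib → niboth.

niboth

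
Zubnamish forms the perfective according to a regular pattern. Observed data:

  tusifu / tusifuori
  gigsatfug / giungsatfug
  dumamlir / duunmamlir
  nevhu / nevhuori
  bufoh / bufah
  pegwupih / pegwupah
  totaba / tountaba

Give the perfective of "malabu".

malabuori

pegwupih and dumamlir both have last vowel 'i' yet inflect differently (pegwupah, duunmamlir), so the last vowel is not what conditions the rule; the final letter is.
"malabu" ends in -u. The stems ending in -u (nevhu → nevhuori, tusifu → tusifuori) add -ori.
The other patterns: stems ending in -h change the last vowel to 'a'; stems ending in -a, -g or -r insert -un- after the first vowel.
So malabu → malabuori.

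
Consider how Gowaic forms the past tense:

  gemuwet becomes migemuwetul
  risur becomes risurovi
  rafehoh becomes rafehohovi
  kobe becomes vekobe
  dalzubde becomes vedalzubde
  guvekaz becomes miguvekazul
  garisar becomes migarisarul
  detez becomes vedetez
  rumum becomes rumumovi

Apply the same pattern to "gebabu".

"gebabu" begins with g-. The stems beginning with g- (garisar → migarisarul, guvekaz → miguvekazul, gemuwet → migemuwetul) add mi- … -ul around the stem.
So gebabu → migebabuul.

migebabuul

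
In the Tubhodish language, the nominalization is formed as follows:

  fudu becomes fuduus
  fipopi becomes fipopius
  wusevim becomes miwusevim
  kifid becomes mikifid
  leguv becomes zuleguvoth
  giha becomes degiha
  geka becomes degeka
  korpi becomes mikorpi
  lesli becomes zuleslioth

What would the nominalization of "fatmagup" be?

fatmagupus

fipopi and lesli both end in -i yet inflect differently (fipopius, zuleslioth), so the final letter is not what conditions the rule; the first letter is.
"fatmagup" begins with f-. The stems beginning with f- (fipopi → fipopius, fudu → fuduus) add -us.
The other patterns: stems beginning with g- add the prefix de-; stems beginning with l- add zu- … -oth around the stem; stems beginning with k- or w- add the prefix mi-.
So fatmagup → fatmagupus.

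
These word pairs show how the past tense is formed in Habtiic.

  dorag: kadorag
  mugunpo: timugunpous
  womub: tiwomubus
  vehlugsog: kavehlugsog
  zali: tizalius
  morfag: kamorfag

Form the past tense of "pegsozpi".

tipegsozpius

"pegsozpi" ends in -i. The one such stem in the data (zali → tizalius) adds ti- … -us around the stem, so the same rule applies.
So pegsozpi → tipegsozpius.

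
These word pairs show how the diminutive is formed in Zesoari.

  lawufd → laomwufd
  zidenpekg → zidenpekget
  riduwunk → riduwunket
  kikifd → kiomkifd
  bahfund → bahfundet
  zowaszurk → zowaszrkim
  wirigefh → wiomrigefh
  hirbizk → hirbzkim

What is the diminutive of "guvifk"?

hirbizk and riduwunk both end in -k yet inflect differently (hirbzkim, riduwunket), so the final letter is not what conditions the rule; the second-to-last letter is.
"guvifk" has second-to-last letter 'f'. The stems whose second-to-last letter is 'f' (kikifd → kiomkifd, wirigefh → wiomrigefh, lawufd → laomwufd) insert -om- after the first vowel.
The other patterns: stems whose second-to-last letter is 'r' or 'z' delete the last vowel and add -im; stems whose second-to-last letter is 'k' or 'n' add -et.
So guvifk → guomvifk.

guomvifk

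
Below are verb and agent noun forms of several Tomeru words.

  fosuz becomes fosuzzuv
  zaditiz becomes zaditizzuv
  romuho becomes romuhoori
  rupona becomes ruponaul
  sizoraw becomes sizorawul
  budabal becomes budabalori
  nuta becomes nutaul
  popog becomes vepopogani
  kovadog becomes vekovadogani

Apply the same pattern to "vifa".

kovadog and romuho both have last vowel 'o' yet inflect differently (vekovadogani, romuhoori), so the last vowel is not what conditions the rule; the final letter is.
"vifa" ends in -a. The stems ending in -a (rupona → ruponaul, nuta → nutaul) add -ul.
So vifa → vifaul.

vifaul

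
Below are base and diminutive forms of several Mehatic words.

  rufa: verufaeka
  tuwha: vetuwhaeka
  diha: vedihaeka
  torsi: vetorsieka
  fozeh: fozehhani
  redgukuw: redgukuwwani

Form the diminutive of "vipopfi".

vevipopfieka

"vipopfi" ends in a vowel. The stems ending in a vowel (rufa → verufaeka, tuwha → vetuwhaeka, diha → vedihaeka) add ve- … -eka around the stem.
The other pattern: stems ending in a consonant double the final consonant and add -ani.
So vipopfi → vevipopfieka.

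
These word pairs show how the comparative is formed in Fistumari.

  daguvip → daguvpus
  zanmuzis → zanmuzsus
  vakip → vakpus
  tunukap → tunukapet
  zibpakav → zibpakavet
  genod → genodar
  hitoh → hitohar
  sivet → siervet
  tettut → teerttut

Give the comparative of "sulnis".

"sulnis" has last vowel 'i'. The stems whose last vowel is 'i' (daguvip → daguvpus, zanmuzis → zanmuzsus, vakip → vakpus) delete the last vowel and add -us.
The other patterns: stems whose last vowel is 'a' add -et; stems whose last vowel is 'o' add -ar; stems whose last vowel is 'e' or 'u' insert -er- after the first vowel.
So sulnis → sulnsus.

sulnsus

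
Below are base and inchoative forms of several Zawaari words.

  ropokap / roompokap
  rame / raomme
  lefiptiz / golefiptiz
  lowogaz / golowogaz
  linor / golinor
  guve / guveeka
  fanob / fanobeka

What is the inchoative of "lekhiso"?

"lekhiso" begins with l-. The stems beginning with l- (lefiptiz → golefiptiz, lowogaz → golowogaz, linor → golinor) add the prefix go-.
The other patterns: stems beginning with r- insert -om- after the first vowel; stems beginning with f- or g- add -eka.
So lekhiso → golekhiso.

golekhiso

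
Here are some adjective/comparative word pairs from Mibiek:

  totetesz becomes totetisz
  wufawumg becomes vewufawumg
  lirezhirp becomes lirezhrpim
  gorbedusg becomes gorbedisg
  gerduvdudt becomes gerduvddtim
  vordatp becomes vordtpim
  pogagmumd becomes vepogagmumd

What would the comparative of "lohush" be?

wufawumg and gorbedusg both end in -g yet inflect differently (vewufawumg, gorbedisg), so the final letter is not what conditions the rule; the second-to-last letter is.
"lohush" has second-to-last letter 's'. The stems whose second-to-last letter is 's' (gorbedusg → gorbedisg, totetesz → totetisz) change the last vowel to 'i'.
The other patterns: stems whose second-to-last letter is 'm' add the prefix ve-; stems whose second-to-last letter is 'd', 'r' or 't' delete the last vowel and add -im.
So lohush → lohish.

lohish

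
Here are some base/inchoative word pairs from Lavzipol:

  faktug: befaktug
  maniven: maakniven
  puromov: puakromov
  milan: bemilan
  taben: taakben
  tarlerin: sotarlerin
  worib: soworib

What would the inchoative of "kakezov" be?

"kakezov" has last vowel 'o'. The one such stem in the data (puromov → puakromov) inserts -ak- after the first vowel (as do maniven, taben), so the same rule applies.
The other patterns: stems whose last vowel is 'i' add the prefix so-; stems whose last vowel is 'a' or 'u' add the prefix be-.
So kakezov → kaakkezov.

kaakkezov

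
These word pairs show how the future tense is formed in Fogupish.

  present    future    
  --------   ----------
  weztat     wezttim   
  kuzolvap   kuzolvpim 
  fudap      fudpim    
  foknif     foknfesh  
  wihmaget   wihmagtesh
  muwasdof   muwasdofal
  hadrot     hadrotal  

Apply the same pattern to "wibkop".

wibkopal

weztat and wihmaget both end in -t yet inflect differently (wezttim, wihmagtesh), so the final letter is not what conditions the rule; the last vowel is.
"wibkop" has last vowel 'o'. The stems whose last vowel is 'o' (muwasdof → muwasdofal, hadrot → hadrotal) add -al.
The other patterns: stems whose last vowel is 'a' delete the last vowel and add -im; stems whose last vowel is 'e' or 'i' delete the last vowel and add -esh.
So wibkop → wibkopal.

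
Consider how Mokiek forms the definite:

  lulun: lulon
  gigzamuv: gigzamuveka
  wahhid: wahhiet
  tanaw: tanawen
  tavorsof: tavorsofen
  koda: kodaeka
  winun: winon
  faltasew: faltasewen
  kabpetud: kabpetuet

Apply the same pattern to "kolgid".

winun and gigzamuv both have last vowel 'u' yet inflect differently (winon, gigzamuveka), so the last vowel is not what conditions the rule; the final letter is.
"kolgid" ends in -d. The stems ending in -d (wahhid → wahhiet, kabpetud → kabpetuet) drop the final letter and add -et.
The other patterns: stems ending in -n change the last vowel to 'o'; stems ending in -a or -v add -eka; stems ending in -f or -w add -en.
So kolgid → kolgiet.

kolgiet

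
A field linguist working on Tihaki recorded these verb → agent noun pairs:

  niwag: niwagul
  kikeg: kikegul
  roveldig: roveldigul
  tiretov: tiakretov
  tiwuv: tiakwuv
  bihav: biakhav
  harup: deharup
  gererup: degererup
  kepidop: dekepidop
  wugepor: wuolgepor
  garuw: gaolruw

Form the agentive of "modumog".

modumogul

niwag and bihav both have last vowel 'a' yet inflect differently (niwagul, biakhav), so the last vowel is not what conditions the rule; the final letter is.
"modumog" ends in -g. The stems ending in -g (niwag → niwagul, kikeg → kikegul, roveldig → roveldigul) add -ul.
So modumog → modumogul.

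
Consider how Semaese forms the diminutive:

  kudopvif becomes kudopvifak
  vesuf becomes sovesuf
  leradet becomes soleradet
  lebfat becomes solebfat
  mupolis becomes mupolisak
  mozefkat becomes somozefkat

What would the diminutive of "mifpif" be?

mifpifak

kudopvif and vesuf both end in -f yet inflect differently (kudopvifak, sovesuf), so the final letter is not what conditions the rule; the last vowel is.
"mifpif" has last vowel 'i'. The stems whose last vowel is 'i' (kudopvif → kudopvifak, mupolis → mupolisak) add -ak.
The other pattern: stems whose last vowel is 'a', 'e' or 'u' add the prefix so-.
So mifpif → mifpifak.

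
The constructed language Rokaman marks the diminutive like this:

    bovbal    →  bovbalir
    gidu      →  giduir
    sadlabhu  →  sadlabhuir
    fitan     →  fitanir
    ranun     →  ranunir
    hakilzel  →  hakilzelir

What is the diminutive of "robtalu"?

robtaluir

Every pair shown (bovbal → bovbalir, gidu → giduir, sadlabhu → sadlabhuir, …) follows the same rule: add -ir.
So robtalu → robtaluir.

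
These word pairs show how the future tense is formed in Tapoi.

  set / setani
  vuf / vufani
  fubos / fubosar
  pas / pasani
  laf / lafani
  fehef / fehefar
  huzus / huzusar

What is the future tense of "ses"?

sesani

huzus and pas both end in -s yet inflect differently (huzusar, pasani), so the final letter is not what conditions the rule; the number of vowels is.
"ses" has 1 vowel. The stems with 1 vowel (set → setani, pas → pasani, laf → lafani) add -ani.
The other pattern: stems with 2 vowels add -ar.
So ses → sesani.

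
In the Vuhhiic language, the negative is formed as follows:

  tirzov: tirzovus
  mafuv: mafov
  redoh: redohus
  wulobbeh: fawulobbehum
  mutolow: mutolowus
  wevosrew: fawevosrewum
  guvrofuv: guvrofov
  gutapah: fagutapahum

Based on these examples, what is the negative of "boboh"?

"boboh" has last vowel 'o'. The stems whose last vowel is 'o' (tirzov → tirzovus, mutolow → mutolowus, redoh → redohus) add -us.
The other patterns: stems whose last vowel is 'a' or 'e' add fa- … -um around the stem; stems whose last vowel is 'u' change the last vowel to 'o'.
So boboh → bobohus.

bobohus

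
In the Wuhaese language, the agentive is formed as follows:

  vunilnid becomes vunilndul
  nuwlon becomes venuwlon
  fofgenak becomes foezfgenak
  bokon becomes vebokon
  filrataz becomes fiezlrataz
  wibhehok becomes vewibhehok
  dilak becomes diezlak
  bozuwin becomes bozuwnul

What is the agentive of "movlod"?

vemovlod

dilak and wibhehok both end in -k yet inflect differently (diezlak, vewibhehok), so the final letter is not what conditions the rule; the last vowel is.
"movlod" has last vowel 'o'. The stems whose last vowel is 'o' (bokon → vebokon, wibhehok → vewibhehok, nuwlon → venuwlon) add the prefix ve-.
The other patterns: stems whose last vowel is 'a' insert -ez- after the first vowel; stems whose last vowel is 'i' delete the last vowel and add -ul.
So movlod → vemovlod.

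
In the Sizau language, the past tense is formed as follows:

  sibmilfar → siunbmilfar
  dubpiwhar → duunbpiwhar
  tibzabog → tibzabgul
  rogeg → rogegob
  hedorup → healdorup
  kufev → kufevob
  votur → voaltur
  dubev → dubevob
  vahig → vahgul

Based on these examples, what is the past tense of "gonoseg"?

gonosegob

rogeg and vahig both end in -g yet inflect differently (rogegob, vahgul), so the final letter is not what conditions the rule; the last vowel is.
"gonoseg" has last vowel 'e'. The stems whose last vowel is 'e' (rogeg → rogegob, dubev → dubevob, kufev → kufevob) add -ob.
The other patterns: stems whose last vowel is 'u' insert -al- after the first vowel; stems whose last vowel is 'i' or 'o' delete the last vowel and add -ul; stems whose last vowel is 'a' insert -un- after the first vowel.
So gonoseg → gonosegob.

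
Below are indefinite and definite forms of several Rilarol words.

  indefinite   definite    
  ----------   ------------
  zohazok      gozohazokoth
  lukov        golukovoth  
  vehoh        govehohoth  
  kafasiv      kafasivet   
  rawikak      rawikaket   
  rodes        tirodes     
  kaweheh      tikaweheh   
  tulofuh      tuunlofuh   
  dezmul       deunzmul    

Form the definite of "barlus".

lukov and kafasiv both end in -v yet inflect differently (golukovoth, kafasivet), so the final letter is not what conditions the rule; the last vowel is.
"barlus" has last vowel 'u'. The stems whose last vowel is 'u' (tulofuh → tuunlofuh, dezmul → deunzmul) insert -un- after the first vowel.
So barlus → baunrlus.

baunrlus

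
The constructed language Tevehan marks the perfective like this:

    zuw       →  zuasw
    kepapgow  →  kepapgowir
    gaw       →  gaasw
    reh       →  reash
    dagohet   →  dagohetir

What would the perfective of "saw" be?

kepapgow and zuw both end in -w yet inflect differently (kepapgowir, zuasw), so the final letter is not what conditions the rule; the number of vowels is.
"saw" has 1 vowel. The stems with 1 vowel (zuw → zuasw, reh → reash, gaw → gaasw) insert -as- after the first vowel.
The other pattern: stems with 3 vowels add -ir.
So saw → saasw.

saasw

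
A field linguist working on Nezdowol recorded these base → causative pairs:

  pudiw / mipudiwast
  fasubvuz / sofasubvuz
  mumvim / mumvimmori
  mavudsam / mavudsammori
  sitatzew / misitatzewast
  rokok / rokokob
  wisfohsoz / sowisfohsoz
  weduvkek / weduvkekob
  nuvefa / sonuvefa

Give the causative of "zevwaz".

sozevwaz

rokok and wisfohsoz both have last vowel 'o' yet inflect differently (rokokob, sowisfohsoz), so the last vowel is not what conditions the rule; the final letter is.
"zevwaz" ends in -z. The stems ending in -z (wisfohsoz → sowisfohsoz, fasubvuz → sofasubvuz) add the prefix so-.
The other patterns: stems ending in -k add -ob; stems ending in -m double the final consonant and add -ori; stems ending in -w add mi- … -ast around the stem.
So zevwaz → sozevwaz.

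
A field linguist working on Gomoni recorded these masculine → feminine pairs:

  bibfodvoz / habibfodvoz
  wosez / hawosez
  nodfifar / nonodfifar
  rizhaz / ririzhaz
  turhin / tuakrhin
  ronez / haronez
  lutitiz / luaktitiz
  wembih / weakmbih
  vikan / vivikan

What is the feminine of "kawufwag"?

kakawufwag

rizhaz and lutitiz both end in -z yet inflect differently (ririzhaz, luaktitiz), so the final letter is not what conditions the rule; the last vowel is.
"kawufwag" has last vowel 'a'. The stems whose last vowel is 'a' (nodfifar → nonodfifar, vikan → vivikan, rizhaz → ririzhaz) repeat the first consonant+vowel as a prefix.
So kawufwag → kakawufwag.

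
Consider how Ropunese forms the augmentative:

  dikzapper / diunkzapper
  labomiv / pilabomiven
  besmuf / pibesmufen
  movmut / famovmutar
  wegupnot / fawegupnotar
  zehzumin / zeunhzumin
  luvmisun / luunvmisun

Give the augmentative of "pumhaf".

pipumhafen

besmuf and movmut both have last vowel 'u' yet inflect differently (pibesmufen, famovmutar), so the last vowel is not what conditions the rule; the final letter is.
"pumhaf" ends in -f. The one such stem in the data (besmuf → pibesmufen) adds pi- … -en around the stem, so the same rule applies.
The other patterns: stems ending in -t add fa- … -ar around the stem; stems ending in -n or -r insert -un- after the first vowel.
So pumhaf → pipumhafen.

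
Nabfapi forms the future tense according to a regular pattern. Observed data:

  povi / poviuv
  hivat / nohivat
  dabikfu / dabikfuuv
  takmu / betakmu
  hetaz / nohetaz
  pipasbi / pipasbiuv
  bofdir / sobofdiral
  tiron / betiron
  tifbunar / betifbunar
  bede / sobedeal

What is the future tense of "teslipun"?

dabikfu and takmu both end in -u yet inflect differently (dabikfuuv, betakmu), so the final letter is not what conditions the rule; the first letter is.
"teslipun" begins with t-. The stems beginning with t- (tiron → betiron, takmu → betakmu, tifbunar → betifbunar) add the prefix be-.
The other patterns: stems beginning with d- or p- add -uv; stems beginning with b- add so- … -al around the stem; stems beginning with h- add the prefix no-.
So teslipun → beteslipun.

beteslipun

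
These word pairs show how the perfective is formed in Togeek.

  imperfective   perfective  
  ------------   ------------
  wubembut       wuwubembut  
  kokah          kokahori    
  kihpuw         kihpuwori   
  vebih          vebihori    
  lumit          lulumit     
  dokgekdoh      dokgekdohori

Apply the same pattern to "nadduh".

nadduhori

lumit and vebih both have last vowel 'i' yet inflect differently (lulumit, vebihori), so the last vowel is not what conditions the rule; the final letter is.
"nadduh" ends in -h. The stems ending in -h (dokgekdoh → dokgekdohori, vebih → vebihori, kokah → kokahori) add -ori.
So nadduh → nadduhori.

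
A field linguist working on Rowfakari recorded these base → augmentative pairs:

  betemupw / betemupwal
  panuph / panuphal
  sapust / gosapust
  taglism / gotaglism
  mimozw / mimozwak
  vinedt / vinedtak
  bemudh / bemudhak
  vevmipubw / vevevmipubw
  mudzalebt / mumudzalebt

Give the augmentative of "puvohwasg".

"puvohwasg" has second-to-last letter 's'. The stems whose second-to-last letter is 's' (sapust → gosapust, taglism → gotaglism) add the prefix go-.
So puvohwasg → gopuvohwasg.

gopuvohwasg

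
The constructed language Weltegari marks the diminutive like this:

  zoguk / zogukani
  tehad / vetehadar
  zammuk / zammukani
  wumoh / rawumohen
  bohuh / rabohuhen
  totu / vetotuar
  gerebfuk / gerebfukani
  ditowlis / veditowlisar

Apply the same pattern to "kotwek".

kotwekani

zammuk and bohuh both have last vowel 'u' yet inflect differently (zammukani, rabohuhen), so the last vowel is not what conditions the rule; the final letter is.
"kotwek" ends in -k. The stems ending in -k (zammuk → zammukani, zoguk → zogukani, gerebfuk → gerebfukani) add -ani.
So kotwek → kotwekani.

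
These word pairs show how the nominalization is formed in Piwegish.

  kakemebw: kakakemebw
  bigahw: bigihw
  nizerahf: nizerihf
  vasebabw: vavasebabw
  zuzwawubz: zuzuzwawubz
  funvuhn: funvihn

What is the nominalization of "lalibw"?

lalalibw

bigahw and kakemebw both end in -w yet inflect differently (bigihw, kakakemebw), so the final letter is not what conditions the rule; the second-to-last letter is.
"lalibw" has second-to-last letter 'b'. The stems whose second-to-last letter is 'b' (kakemebw → kakakemebw, zuzwawubz → zuzuzwawubz, vasebabw → vavasebabw) repeat the first consonant+vowel as a prefix.
The other pattern: stems whose second-to-last letter is 'h' change the last vowel to 'i'.
So lalibw → lalalibw.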